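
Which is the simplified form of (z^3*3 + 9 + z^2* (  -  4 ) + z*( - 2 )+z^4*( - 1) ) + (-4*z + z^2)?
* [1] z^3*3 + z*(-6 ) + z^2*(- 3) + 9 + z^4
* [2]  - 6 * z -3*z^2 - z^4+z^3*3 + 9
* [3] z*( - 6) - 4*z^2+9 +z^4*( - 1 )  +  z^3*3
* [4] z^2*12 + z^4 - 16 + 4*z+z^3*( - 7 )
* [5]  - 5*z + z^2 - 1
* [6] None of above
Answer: 2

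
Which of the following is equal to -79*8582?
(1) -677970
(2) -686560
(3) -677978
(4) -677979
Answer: 3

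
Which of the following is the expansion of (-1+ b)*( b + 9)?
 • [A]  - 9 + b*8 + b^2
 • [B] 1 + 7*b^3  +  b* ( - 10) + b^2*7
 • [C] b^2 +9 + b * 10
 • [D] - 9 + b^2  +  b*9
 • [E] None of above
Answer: A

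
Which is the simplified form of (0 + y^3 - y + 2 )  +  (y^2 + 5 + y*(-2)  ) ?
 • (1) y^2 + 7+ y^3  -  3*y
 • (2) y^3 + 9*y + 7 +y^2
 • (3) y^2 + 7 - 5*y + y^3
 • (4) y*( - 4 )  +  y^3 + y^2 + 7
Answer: 1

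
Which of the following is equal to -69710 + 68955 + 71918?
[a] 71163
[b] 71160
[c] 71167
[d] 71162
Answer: a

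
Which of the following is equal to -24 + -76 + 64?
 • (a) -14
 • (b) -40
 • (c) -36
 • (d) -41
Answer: c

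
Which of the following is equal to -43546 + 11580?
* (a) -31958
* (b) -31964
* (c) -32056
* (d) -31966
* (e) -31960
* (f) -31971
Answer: d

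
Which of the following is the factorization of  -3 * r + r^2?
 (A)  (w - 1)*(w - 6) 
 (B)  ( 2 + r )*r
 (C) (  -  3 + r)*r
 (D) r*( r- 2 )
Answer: C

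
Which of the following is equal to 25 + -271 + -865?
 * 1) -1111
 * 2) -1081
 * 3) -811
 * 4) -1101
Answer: 1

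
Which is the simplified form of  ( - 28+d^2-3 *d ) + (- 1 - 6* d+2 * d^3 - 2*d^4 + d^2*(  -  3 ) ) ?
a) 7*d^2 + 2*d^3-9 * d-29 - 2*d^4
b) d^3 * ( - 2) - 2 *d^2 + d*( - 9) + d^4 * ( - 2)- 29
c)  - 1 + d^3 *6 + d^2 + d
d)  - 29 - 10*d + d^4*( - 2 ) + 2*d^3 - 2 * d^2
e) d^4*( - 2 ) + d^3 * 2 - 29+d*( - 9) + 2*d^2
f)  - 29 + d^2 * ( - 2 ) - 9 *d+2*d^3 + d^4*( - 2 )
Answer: f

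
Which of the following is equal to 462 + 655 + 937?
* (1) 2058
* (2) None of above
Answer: 2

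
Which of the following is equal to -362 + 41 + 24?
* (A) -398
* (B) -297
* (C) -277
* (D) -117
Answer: B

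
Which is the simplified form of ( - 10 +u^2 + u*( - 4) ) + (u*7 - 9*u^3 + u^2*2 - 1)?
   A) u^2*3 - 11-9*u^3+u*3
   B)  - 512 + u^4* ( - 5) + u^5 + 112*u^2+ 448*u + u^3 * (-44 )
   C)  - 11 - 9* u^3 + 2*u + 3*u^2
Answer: A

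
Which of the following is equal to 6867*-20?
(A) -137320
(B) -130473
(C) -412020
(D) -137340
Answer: D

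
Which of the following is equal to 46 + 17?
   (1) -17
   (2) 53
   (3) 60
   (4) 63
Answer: 4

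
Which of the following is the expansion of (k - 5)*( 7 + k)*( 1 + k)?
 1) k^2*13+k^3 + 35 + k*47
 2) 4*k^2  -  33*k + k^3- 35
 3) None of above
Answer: 3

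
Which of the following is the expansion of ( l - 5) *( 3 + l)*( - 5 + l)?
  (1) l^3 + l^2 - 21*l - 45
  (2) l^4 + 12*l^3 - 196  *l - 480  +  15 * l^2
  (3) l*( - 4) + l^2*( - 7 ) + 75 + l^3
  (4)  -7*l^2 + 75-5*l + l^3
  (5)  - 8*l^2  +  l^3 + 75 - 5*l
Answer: 4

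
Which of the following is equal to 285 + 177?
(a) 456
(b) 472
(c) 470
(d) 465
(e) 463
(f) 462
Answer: f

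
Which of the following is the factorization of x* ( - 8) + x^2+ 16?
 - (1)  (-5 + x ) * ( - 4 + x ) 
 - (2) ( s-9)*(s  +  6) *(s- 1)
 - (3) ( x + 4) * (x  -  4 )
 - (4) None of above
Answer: 4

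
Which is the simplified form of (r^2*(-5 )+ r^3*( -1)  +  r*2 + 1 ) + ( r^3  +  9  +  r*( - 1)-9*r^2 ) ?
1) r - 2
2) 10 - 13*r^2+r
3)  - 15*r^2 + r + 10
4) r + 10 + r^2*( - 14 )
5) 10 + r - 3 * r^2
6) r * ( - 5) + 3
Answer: 4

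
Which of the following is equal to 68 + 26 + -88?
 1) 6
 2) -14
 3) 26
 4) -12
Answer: 1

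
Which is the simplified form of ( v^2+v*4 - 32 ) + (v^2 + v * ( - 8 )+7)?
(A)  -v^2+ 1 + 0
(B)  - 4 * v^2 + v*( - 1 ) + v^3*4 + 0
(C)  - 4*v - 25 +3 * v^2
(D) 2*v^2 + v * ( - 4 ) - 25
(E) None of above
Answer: D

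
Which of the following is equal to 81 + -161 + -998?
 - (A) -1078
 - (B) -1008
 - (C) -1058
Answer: A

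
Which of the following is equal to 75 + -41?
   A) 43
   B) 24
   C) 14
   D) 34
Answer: D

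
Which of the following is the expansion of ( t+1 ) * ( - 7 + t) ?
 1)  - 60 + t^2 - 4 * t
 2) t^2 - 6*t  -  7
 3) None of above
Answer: 2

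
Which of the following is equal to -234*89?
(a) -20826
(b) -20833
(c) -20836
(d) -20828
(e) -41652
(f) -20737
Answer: a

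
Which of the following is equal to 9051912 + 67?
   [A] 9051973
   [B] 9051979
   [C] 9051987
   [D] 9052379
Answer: B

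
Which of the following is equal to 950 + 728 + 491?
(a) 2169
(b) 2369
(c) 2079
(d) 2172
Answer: a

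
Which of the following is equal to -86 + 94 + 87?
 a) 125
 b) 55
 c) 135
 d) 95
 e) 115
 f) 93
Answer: d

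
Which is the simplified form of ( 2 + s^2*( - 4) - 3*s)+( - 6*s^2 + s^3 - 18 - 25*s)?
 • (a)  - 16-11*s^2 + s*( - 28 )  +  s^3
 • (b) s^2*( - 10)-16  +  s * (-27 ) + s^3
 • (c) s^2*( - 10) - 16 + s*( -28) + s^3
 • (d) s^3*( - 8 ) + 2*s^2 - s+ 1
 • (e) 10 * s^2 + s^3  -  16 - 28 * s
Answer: c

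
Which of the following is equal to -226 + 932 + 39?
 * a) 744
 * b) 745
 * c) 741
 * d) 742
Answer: b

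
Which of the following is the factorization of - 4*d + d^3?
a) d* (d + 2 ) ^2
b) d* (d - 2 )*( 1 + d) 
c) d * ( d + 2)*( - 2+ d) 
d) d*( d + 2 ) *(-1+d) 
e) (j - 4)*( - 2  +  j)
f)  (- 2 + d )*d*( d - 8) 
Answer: c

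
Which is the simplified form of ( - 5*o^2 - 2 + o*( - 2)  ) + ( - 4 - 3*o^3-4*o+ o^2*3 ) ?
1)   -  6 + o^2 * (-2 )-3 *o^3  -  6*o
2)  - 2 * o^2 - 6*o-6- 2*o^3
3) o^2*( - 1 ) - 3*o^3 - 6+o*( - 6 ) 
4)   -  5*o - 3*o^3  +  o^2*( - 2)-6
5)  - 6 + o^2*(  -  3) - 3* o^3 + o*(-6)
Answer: 1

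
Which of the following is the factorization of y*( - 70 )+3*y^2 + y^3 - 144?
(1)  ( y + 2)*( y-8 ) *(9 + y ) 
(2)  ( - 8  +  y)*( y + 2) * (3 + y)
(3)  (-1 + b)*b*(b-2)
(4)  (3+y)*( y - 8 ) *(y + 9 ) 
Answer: 1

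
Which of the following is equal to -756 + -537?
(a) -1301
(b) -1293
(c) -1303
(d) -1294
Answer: b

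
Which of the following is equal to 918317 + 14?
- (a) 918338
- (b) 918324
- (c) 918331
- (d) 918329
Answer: c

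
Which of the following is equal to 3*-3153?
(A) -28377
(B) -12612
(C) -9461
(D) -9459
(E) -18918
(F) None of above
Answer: D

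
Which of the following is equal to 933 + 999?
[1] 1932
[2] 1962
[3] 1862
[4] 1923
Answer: 1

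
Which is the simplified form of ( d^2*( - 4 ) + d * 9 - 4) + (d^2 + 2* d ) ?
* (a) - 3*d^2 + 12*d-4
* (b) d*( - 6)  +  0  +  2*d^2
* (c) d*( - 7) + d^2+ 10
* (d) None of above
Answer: d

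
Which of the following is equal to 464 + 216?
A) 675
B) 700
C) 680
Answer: C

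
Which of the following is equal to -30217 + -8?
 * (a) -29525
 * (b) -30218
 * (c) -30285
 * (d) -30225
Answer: d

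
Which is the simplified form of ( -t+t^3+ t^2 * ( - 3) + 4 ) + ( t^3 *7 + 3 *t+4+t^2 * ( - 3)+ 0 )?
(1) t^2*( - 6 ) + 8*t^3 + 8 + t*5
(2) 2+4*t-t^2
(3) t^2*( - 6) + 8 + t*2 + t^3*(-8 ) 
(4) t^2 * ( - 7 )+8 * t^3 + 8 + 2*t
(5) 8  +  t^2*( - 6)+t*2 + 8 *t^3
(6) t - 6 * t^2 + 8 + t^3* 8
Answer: 5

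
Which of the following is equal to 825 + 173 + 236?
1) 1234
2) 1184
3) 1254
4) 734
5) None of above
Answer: 1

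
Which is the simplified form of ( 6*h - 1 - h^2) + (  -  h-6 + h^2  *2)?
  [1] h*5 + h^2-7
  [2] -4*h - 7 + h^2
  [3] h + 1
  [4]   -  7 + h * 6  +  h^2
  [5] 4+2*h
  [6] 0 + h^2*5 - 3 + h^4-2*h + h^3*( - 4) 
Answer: 1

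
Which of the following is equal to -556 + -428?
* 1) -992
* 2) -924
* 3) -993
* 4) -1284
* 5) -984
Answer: 5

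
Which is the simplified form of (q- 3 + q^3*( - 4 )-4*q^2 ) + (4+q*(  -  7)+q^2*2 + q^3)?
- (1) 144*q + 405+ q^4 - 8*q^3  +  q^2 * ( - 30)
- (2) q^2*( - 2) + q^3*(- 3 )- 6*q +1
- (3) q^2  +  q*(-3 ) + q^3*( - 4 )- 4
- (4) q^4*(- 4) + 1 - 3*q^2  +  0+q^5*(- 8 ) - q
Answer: 2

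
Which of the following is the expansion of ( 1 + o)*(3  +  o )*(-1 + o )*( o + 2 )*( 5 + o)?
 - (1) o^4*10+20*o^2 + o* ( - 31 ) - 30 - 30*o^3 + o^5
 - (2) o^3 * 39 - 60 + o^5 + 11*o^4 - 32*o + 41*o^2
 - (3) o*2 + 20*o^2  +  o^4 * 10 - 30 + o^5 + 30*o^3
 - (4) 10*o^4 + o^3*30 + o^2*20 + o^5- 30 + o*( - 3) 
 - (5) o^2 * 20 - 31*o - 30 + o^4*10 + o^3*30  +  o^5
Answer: 5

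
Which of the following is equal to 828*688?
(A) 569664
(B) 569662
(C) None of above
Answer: A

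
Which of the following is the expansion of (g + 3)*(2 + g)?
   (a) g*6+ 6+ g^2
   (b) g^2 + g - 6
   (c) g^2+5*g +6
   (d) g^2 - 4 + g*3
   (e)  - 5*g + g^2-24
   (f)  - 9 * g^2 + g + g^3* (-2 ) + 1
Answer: c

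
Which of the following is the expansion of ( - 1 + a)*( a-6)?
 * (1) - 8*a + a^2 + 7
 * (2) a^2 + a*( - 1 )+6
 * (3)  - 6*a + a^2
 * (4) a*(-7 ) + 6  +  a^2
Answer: 4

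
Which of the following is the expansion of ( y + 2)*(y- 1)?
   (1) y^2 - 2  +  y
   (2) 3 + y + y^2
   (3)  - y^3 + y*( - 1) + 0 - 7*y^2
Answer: 1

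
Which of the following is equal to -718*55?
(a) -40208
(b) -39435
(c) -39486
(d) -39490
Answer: d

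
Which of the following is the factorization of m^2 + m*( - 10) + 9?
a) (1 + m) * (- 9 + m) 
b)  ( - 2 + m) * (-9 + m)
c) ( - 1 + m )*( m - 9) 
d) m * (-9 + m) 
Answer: c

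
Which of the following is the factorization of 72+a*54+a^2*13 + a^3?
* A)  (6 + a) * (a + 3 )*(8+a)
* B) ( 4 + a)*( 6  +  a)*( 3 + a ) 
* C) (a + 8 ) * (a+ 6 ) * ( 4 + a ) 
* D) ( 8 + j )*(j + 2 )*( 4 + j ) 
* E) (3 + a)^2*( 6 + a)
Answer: B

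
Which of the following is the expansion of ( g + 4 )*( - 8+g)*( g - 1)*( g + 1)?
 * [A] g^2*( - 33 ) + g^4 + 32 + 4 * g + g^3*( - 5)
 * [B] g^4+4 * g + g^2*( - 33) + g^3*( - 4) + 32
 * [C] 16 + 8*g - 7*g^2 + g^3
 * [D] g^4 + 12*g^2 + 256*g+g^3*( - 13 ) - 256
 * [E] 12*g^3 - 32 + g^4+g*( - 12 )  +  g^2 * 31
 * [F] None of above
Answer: B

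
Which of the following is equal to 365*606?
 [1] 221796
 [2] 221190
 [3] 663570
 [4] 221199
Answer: 2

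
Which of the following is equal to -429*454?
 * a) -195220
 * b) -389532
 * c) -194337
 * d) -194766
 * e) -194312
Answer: d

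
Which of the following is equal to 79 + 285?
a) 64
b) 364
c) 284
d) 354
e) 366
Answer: b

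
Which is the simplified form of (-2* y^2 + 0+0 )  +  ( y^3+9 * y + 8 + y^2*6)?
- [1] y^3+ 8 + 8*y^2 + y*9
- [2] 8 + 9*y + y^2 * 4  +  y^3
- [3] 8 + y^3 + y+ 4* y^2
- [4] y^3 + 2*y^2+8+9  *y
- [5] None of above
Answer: 2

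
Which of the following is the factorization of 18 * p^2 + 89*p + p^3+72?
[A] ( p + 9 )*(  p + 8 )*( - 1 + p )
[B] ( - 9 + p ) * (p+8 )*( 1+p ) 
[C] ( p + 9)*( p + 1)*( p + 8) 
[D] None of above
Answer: C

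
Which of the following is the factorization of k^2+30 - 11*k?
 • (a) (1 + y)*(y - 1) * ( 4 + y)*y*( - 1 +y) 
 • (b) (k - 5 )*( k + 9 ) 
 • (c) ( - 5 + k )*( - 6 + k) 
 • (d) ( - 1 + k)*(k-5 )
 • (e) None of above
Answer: c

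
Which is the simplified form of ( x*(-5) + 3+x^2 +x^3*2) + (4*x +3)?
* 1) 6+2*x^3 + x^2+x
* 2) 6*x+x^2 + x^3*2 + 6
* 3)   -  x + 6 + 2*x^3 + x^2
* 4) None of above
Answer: 3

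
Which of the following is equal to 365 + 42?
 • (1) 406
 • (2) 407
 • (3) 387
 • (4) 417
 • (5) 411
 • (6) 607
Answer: 2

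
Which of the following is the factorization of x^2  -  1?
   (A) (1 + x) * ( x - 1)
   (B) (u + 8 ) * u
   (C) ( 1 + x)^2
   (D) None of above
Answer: A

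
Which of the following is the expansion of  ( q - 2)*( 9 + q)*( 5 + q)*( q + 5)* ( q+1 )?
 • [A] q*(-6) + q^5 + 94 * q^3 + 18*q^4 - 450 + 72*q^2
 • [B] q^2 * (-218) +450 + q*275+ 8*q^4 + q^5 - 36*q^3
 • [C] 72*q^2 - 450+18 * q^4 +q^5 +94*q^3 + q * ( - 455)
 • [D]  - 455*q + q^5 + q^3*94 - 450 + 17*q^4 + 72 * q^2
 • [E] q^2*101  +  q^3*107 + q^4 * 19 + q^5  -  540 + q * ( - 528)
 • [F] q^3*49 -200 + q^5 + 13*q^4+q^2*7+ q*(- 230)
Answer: C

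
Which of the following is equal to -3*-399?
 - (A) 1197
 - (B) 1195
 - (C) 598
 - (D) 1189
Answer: A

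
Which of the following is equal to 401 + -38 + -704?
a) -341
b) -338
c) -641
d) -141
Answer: a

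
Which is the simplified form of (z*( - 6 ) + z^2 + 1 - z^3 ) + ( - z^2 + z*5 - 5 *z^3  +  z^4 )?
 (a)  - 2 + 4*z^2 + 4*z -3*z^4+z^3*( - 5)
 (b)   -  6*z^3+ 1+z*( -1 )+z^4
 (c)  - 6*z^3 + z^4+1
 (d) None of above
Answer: b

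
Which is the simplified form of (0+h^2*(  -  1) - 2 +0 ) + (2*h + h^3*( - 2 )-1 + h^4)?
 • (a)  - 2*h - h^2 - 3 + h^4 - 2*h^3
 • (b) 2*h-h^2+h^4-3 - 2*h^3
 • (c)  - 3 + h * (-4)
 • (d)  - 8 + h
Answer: b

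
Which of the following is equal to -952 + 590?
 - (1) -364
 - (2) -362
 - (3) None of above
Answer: 2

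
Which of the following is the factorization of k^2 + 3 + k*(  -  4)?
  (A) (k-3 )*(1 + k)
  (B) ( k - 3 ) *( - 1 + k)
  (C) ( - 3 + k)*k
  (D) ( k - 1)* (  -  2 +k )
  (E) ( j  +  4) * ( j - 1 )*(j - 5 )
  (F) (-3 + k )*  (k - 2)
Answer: B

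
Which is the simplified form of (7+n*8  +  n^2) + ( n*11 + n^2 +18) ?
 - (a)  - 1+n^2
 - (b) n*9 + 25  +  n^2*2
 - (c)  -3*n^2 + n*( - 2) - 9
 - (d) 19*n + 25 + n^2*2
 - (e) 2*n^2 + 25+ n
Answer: d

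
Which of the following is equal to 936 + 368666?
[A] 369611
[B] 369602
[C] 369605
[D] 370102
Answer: B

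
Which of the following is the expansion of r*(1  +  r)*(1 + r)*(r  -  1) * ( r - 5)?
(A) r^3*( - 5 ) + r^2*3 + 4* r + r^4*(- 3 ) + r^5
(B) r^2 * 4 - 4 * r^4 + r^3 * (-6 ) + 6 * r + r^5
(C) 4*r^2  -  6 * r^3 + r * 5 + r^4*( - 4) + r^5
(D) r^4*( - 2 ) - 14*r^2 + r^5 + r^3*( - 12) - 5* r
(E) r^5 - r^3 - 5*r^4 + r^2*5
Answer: C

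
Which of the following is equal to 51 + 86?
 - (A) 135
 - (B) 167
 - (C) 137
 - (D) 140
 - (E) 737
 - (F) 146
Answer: C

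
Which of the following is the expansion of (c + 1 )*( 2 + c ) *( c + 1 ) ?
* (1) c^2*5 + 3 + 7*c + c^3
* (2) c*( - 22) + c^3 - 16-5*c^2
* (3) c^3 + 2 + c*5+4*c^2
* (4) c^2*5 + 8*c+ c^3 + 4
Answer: 3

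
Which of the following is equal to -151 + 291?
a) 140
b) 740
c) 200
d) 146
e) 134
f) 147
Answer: a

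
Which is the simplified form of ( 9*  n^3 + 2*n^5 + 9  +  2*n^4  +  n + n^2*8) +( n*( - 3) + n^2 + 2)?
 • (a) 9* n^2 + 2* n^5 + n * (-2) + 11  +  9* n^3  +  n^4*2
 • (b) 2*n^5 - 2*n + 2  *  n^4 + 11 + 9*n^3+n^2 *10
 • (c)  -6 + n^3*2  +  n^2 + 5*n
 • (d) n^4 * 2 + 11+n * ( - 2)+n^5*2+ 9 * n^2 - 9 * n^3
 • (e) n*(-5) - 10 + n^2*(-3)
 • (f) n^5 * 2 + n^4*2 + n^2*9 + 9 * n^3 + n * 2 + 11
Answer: a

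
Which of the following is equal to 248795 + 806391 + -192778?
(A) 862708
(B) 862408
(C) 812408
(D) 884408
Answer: B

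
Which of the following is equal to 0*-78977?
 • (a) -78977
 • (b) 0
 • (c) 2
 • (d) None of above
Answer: b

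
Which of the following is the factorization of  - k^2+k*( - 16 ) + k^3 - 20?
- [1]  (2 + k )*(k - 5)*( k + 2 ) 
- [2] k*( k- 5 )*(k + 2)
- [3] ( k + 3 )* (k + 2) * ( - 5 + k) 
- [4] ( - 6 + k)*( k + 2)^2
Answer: 1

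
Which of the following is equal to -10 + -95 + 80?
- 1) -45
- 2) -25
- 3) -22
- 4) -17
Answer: 2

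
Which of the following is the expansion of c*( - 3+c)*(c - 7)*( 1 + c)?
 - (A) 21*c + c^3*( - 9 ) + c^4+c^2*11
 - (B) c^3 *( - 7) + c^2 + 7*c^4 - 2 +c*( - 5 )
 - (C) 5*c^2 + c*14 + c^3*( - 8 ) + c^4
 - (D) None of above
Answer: A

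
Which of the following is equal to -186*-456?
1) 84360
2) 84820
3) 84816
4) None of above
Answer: 3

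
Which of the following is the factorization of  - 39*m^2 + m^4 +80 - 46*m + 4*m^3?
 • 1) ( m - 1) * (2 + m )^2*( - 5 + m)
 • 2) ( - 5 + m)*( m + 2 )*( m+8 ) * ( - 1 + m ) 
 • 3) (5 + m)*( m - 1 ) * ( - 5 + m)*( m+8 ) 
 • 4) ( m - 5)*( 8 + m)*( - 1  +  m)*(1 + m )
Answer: 2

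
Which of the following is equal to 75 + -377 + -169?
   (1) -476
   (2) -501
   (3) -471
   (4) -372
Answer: 3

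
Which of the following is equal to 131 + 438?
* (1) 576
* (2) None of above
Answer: 2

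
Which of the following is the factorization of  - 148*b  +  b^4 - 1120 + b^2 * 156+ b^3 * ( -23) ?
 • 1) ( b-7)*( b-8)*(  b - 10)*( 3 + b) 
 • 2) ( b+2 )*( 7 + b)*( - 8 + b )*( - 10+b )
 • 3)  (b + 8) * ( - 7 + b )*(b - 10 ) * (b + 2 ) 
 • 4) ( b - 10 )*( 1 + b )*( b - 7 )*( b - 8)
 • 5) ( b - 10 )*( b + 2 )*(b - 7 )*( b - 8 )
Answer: 5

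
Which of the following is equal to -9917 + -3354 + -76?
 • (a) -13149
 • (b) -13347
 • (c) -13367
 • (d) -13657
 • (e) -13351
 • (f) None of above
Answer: b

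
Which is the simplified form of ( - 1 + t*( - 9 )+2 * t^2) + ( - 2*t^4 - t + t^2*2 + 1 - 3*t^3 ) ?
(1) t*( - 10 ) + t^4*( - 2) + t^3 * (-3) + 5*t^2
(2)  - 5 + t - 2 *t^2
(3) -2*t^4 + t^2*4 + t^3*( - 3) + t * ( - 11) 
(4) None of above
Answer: 4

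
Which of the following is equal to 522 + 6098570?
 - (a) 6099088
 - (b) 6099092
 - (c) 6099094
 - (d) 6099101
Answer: b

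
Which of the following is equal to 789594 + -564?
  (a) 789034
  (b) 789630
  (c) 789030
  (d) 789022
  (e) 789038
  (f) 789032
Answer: c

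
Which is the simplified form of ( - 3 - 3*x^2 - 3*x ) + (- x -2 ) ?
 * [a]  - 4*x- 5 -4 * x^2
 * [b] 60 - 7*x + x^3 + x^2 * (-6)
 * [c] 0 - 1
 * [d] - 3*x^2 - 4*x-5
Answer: d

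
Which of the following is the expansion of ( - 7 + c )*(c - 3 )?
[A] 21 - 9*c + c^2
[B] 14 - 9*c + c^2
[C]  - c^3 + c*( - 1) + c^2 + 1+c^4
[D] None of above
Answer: D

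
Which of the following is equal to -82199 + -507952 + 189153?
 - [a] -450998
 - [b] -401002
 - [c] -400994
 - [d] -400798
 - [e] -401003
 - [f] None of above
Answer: f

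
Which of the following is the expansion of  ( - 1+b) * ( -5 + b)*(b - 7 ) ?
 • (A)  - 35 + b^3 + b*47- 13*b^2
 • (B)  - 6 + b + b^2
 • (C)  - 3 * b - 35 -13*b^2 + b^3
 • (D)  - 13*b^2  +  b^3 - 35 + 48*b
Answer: A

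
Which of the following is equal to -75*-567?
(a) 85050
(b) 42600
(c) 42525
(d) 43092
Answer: c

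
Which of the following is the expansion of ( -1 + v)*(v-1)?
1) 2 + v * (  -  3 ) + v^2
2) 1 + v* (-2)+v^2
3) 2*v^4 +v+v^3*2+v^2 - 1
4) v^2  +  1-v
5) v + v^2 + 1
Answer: 2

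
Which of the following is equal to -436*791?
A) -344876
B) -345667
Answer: A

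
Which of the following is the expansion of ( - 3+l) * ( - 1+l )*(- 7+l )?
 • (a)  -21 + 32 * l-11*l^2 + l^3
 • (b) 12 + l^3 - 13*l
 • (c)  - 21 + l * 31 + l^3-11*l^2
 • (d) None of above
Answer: c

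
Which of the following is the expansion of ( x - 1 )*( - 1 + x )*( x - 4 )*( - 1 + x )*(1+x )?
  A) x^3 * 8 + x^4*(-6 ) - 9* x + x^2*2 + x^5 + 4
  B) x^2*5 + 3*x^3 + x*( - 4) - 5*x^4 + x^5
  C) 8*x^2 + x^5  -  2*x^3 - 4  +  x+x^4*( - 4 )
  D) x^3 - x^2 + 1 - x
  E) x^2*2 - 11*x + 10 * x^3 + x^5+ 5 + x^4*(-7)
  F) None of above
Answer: A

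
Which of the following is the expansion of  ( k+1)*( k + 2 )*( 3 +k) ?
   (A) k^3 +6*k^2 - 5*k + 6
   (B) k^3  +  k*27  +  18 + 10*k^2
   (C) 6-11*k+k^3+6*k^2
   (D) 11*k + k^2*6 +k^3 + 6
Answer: D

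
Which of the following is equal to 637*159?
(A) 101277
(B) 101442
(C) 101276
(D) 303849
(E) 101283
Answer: E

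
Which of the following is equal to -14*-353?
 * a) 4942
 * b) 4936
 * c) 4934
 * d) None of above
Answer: a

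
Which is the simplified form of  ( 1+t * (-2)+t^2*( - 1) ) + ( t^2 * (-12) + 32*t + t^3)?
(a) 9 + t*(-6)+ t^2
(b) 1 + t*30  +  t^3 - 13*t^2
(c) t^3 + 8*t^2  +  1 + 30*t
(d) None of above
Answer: b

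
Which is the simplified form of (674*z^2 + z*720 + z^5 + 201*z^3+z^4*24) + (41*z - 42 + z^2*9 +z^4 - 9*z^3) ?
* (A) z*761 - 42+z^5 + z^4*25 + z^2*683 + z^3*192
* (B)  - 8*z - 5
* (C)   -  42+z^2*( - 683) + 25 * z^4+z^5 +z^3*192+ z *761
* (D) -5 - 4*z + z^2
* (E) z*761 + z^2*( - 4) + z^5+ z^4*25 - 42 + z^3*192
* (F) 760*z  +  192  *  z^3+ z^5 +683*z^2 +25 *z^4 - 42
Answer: A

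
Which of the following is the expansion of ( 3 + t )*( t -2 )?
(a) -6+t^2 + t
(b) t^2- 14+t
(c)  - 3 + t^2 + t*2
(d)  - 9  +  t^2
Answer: a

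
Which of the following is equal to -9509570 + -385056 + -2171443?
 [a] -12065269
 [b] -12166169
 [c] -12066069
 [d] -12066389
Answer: c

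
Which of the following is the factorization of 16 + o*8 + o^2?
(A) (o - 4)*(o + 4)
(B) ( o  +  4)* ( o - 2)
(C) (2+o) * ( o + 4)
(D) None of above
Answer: D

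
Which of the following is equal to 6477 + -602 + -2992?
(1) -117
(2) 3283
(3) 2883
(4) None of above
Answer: 3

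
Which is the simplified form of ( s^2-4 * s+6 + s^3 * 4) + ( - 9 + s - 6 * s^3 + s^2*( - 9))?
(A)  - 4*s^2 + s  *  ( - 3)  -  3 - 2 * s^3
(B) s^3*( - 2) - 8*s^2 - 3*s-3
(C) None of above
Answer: B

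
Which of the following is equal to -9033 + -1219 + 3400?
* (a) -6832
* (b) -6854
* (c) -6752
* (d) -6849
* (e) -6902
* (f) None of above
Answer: f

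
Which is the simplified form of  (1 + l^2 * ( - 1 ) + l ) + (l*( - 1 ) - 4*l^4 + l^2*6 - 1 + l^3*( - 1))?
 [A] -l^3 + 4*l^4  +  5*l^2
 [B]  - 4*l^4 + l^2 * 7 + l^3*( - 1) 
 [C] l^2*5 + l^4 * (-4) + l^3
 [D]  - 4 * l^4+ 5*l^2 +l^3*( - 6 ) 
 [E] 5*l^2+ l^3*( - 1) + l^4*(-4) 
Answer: E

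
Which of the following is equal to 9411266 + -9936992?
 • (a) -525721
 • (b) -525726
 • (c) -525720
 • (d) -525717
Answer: b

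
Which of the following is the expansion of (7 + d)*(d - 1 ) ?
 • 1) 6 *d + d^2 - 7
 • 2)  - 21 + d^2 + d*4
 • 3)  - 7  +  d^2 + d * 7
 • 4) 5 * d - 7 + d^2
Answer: 1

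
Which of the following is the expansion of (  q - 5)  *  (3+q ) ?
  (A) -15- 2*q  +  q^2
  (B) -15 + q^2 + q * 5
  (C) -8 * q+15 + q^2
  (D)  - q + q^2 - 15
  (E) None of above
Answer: A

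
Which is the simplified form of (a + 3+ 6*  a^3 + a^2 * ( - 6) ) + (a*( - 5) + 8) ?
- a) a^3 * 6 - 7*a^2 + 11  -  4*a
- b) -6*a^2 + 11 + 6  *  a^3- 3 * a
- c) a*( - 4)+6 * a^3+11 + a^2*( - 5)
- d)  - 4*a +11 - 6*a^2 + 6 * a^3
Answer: d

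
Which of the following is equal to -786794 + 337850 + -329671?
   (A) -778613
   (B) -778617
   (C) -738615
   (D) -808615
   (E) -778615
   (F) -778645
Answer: E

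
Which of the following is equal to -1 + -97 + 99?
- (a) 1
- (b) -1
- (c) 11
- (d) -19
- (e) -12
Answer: a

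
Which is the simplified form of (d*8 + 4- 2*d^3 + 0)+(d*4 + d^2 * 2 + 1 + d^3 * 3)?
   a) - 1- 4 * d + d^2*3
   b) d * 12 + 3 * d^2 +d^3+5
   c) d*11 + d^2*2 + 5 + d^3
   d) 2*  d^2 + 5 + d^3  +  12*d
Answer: d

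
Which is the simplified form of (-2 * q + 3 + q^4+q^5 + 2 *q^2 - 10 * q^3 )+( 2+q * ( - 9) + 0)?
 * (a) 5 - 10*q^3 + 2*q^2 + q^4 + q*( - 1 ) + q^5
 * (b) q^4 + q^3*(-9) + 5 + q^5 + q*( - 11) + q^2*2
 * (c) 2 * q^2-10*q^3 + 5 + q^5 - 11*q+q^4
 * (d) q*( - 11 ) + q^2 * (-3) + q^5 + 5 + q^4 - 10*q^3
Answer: c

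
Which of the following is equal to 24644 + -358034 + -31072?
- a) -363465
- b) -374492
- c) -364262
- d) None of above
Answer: d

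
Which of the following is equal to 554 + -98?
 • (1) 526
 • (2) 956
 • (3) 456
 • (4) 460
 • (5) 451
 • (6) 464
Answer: 3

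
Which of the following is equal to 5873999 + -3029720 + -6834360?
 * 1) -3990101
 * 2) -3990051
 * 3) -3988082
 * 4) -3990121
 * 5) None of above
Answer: 5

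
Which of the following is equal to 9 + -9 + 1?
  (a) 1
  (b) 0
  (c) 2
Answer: a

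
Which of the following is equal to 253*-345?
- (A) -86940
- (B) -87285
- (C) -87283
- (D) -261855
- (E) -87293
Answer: B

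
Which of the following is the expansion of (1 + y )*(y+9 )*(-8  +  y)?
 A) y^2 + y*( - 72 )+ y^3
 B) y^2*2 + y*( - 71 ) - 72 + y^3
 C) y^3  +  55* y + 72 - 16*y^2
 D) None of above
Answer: B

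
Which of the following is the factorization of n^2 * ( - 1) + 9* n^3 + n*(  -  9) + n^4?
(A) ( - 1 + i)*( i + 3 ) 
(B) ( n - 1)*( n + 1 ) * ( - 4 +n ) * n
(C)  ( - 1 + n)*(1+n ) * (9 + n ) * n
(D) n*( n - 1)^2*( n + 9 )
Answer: C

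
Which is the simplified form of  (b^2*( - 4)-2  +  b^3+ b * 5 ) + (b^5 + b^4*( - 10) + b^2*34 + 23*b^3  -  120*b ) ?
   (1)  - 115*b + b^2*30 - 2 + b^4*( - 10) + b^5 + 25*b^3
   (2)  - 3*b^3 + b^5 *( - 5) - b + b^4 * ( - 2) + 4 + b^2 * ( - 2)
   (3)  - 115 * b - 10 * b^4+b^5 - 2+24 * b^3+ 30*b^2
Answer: 3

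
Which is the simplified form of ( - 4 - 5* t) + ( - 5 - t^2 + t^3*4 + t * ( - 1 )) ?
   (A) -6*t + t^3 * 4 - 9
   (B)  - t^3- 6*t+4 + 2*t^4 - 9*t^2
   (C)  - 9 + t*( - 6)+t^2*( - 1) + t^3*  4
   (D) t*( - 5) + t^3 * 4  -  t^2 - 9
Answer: C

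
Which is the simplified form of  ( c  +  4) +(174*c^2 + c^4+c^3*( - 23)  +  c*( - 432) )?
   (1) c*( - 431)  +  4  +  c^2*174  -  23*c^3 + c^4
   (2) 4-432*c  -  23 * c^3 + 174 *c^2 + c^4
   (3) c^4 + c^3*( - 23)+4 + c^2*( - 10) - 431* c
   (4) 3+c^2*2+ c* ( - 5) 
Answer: 1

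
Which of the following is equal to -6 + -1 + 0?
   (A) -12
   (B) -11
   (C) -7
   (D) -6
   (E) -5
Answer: C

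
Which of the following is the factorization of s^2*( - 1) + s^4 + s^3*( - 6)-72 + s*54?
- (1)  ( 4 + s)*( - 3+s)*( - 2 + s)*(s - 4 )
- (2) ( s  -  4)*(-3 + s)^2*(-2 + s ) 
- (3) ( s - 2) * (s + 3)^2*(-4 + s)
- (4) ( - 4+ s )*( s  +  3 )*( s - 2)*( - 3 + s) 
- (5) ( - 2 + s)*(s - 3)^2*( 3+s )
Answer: 4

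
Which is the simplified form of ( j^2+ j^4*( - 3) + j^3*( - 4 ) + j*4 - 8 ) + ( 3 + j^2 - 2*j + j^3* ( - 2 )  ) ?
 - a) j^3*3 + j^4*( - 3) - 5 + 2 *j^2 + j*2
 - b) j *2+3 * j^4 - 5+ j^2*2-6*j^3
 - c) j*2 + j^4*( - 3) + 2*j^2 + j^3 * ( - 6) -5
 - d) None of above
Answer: c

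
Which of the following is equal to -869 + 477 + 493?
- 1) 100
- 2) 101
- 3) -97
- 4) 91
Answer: 2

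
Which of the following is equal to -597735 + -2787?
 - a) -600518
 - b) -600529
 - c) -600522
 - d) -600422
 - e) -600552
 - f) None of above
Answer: c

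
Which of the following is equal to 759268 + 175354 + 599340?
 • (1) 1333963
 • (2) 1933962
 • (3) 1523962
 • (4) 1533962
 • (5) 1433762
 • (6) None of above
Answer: 4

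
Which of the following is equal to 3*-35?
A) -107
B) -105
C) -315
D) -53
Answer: B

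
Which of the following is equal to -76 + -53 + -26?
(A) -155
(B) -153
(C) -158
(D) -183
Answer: A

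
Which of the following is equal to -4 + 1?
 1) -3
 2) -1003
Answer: 1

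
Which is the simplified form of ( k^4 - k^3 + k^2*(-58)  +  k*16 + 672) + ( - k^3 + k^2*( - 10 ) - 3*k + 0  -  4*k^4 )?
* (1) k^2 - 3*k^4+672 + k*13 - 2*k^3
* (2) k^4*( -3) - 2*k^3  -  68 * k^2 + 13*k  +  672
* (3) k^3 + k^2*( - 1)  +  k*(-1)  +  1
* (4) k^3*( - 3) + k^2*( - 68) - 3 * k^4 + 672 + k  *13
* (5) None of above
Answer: 2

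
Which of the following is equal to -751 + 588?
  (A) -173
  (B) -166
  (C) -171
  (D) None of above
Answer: D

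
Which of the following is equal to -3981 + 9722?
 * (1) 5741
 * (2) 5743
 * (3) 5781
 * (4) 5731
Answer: 1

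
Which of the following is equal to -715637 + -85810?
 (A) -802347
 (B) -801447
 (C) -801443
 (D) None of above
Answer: B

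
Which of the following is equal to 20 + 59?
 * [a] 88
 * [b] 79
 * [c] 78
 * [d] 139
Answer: b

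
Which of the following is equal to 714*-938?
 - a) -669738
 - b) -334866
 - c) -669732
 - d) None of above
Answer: c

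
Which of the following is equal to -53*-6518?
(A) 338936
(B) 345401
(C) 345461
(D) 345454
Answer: D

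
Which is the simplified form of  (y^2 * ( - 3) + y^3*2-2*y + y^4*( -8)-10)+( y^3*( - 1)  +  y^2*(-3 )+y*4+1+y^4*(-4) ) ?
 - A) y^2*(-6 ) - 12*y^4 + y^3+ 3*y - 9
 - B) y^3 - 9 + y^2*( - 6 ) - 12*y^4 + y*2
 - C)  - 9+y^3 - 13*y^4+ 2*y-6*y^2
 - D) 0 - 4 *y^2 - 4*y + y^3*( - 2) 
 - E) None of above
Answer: B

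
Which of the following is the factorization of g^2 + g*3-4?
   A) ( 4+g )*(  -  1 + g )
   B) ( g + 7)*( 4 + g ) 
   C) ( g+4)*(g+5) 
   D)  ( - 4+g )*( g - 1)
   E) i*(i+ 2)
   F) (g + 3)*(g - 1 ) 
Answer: A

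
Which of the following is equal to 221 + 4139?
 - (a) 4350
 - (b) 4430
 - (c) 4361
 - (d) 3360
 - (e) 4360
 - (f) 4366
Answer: e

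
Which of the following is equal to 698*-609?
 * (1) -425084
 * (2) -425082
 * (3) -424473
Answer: 2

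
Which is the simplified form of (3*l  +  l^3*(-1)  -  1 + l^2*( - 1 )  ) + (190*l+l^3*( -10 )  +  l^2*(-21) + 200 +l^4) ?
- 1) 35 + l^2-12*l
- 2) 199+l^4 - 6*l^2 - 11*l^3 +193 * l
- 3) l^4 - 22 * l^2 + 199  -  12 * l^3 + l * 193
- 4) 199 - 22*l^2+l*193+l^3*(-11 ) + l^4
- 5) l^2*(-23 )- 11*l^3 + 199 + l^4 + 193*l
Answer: 4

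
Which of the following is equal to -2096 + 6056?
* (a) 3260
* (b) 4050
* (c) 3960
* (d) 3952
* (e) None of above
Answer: c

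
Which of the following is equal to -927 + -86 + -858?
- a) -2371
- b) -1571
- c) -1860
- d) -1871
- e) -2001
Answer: d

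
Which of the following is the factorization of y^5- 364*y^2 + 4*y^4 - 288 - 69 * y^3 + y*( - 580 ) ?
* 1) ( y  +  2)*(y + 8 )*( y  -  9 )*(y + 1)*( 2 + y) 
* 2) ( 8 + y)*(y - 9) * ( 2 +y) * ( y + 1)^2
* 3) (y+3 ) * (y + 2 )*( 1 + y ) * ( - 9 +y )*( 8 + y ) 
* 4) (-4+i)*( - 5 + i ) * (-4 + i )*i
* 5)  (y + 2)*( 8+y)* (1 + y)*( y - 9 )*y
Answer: 1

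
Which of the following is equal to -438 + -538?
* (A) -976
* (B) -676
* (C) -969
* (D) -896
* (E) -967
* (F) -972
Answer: A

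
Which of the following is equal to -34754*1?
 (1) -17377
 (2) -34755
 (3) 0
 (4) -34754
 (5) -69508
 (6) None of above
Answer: 4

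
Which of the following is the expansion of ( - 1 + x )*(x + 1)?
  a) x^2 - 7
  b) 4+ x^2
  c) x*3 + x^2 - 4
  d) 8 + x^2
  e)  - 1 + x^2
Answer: e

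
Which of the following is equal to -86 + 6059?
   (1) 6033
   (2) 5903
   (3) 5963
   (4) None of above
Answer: 4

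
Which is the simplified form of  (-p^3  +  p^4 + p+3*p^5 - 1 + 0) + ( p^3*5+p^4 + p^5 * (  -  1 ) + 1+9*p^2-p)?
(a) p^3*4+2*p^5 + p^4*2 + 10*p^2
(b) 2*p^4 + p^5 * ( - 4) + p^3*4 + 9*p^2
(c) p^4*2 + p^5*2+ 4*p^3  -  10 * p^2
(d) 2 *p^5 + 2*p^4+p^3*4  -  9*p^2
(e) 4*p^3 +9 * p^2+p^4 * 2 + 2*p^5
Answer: e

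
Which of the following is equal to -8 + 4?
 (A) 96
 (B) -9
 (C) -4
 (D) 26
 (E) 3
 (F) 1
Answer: C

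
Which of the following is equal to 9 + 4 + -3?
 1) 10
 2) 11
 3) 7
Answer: 1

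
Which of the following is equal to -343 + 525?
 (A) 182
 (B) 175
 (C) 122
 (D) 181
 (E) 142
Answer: A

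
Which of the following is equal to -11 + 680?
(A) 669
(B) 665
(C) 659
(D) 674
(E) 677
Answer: A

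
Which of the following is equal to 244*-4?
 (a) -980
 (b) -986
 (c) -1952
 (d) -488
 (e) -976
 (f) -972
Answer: e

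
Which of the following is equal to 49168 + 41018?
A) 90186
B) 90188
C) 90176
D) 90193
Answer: A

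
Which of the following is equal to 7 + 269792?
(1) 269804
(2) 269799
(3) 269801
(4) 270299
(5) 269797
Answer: 2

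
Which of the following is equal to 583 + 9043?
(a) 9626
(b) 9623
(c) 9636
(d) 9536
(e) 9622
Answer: a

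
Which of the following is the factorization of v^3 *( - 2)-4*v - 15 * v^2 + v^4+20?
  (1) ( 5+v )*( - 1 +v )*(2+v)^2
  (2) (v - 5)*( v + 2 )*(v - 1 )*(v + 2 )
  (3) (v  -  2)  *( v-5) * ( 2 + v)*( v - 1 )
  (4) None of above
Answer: 2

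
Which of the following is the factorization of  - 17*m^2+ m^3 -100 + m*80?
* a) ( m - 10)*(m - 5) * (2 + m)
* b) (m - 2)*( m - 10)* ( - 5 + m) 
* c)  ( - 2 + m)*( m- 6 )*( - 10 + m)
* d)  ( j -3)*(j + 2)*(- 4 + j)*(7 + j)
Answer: b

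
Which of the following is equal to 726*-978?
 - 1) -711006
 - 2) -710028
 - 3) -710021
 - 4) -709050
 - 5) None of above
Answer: 2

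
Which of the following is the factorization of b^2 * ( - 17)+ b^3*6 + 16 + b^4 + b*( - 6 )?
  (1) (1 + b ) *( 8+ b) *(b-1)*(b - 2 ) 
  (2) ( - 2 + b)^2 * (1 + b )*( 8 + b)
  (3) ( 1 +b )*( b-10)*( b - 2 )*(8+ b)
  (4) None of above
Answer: 1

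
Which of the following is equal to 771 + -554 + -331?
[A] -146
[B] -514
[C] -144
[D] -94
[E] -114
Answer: E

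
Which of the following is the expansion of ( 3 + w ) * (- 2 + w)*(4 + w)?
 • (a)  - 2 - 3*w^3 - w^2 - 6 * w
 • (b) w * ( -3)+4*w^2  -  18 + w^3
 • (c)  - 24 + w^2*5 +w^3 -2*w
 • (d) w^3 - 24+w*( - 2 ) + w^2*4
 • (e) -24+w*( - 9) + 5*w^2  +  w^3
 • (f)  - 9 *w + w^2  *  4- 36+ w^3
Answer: c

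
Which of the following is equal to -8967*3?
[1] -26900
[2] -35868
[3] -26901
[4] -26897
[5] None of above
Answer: 3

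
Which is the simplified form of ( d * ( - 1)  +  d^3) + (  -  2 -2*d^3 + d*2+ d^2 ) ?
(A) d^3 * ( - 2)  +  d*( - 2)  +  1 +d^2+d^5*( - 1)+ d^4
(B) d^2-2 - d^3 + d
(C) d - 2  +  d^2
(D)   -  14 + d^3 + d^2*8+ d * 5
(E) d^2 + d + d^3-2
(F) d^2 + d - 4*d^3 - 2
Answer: B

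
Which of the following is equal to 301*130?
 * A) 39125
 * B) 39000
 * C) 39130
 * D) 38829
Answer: C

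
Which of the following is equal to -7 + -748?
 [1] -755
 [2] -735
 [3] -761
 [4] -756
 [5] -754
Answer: 1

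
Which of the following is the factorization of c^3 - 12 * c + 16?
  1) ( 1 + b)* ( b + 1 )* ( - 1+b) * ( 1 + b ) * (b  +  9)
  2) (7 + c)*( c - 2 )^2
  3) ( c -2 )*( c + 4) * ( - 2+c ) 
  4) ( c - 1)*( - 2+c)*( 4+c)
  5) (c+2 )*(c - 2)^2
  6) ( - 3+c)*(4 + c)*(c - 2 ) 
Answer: 3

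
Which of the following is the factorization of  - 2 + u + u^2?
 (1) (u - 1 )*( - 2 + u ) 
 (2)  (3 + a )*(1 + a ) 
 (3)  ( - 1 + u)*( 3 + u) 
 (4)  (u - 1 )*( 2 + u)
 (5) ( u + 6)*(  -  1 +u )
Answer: 4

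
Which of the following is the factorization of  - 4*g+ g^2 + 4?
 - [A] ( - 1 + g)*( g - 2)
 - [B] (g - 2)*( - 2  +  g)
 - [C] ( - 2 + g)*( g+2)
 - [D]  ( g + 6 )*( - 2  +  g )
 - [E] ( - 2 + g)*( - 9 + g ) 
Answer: B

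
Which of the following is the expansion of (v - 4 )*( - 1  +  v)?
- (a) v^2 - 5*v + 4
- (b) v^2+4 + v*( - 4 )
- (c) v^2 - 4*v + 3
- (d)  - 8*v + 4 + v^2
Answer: a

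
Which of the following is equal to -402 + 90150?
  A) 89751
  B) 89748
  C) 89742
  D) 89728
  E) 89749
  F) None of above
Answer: B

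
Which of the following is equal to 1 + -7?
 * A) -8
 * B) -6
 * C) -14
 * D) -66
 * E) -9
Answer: B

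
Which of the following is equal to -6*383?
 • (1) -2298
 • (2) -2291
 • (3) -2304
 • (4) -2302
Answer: 1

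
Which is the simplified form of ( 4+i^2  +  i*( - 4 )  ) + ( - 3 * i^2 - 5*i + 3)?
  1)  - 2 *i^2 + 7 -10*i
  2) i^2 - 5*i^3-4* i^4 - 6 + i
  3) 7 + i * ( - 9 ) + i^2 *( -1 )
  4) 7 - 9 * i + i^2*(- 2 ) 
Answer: 4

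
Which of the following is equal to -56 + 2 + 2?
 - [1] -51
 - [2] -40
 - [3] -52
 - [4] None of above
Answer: 3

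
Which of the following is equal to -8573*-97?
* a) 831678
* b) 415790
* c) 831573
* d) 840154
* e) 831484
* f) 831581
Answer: f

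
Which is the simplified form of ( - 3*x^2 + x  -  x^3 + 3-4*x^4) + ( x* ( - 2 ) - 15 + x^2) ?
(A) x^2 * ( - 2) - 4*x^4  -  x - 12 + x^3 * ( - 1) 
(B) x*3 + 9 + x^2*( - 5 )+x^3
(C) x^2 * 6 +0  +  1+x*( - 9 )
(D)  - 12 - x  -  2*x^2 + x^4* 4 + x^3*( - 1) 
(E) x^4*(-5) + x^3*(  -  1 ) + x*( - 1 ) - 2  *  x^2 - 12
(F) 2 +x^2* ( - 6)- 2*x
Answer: A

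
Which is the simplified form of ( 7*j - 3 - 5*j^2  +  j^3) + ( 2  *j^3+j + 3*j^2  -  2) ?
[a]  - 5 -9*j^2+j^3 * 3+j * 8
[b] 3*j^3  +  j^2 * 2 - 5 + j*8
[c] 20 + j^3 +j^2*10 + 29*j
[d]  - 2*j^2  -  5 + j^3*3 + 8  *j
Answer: d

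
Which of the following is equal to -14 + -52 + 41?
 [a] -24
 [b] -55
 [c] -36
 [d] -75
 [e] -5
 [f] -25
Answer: f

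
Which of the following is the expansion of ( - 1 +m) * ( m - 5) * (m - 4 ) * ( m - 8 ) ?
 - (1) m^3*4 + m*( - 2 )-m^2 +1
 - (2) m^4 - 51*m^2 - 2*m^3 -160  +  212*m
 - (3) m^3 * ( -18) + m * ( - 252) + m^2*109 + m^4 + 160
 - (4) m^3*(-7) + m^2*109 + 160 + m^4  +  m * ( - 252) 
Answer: 3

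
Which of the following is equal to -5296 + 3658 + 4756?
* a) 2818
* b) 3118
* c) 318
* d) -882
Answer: b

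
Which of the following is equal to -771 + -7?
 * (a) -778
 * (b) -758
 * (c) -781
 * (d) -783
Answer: a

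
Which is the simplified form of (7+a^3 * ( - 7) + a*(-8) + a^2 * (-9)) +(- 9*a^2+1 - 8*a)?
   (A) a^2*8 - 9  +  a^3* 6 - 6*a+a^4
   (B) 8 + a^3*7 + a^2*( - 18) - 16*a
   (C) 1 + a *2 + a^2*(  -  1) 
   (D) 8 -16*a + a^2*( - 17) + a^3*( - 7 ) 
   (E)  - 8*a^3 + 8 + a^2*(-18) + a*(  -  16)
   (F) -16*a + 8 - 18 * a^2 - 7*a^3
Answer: F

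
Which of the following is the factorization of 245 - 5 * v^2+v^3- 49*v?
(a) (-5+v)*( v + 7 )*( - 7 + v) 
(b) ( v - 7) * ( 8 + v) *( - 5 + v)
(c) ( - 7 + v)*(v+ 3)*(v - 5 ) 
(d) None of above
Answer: a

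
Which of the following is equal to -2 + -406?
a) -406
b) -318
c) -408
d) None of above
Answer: c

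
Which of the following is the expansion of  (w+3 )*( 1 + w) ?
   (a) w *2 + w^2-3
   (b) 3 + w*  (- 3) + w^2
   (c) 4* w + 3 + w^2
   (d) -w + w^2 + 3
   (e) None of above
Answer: c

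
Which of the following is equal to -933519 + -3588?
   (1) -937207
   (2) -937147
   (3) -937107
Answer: 3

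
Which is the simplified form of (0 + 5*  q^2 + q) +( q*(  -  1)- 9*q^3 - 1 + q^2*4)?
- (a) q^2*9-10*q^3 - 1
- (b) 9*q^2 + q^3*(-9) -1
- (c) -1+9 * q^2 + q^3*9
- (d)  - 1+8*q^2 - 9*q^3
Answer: b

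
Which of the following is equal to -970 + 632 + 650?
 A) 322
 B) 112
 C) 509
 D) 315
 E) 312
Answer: E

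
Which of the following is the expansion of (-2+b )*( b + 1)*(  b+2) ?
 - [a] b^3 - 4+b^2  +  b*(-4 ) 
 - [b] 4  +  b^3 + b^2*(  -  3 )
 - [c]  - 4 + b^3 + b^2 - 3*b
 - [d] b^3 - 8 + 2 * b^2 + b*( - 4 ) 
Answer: a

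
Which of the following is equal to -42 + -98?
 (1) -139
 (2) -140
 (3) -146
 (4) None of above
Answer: 2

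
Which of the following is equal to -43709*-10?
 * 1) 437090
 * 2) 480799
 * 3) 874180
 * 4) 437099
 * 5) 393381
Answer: 1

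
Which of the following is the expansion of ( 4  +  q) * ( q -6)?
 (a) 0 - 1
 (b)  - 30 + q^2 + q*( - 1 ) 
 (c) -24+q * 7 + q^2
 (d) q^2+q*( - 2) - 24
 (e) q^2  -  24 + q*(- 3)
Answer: d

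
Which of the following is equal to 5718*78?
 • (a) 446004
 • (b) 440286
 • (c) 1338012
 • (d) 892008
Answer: a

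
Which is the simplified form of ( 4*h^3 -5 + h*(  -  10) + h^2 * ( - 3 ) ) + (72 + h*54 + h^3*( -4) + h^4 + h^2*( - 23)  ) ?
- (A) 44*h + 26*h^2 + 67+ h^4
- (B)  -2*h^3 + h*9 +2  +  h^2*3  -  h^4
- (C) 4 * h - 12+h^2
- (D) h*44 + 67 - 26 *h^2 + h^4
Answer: D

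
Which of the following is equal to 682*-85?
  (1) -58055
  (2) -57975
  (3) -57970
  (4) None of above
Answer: 3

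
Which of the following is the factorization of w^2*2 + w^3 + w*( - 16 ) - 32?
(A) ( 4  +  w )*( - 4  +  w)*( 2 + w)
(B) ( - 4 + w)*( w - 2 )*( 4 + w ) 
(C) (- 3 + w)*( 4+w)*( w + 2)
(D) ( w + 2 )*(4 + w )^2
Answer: A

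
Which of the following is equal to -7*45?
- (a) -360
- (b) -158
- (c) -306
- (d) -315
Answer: d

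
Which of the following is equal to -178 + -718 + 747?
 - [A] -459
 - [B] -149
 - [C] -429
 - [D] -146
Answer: B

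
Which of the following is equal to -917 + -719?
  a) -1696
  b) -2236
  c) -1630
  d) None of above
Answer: d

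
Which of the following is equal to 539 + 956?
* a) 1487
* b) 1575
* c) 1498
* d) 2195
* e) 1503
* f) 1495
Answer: f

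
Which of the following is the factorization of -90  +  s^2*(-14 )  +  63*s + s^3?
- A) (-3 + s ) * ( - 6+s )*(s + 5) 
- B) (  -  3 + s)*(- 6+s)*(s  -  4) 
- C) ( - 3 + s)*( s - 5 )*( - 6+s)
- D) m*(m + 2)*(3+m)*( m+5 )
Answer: C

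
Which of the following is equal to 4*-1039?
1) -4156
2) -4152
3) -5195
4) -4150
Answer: 1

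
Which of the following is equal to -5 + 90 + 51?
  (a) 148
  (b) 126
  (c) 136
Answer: c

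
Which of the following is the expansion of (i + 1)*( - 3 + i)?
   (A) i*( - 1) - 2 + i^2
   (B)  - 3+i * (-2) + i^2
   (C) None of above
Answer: B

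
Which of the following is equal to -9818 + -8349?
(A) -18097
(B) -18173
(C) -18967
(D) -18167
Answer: D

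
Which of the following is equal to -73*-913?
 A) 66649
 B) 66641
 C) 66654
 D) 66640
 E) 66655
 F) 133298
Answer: A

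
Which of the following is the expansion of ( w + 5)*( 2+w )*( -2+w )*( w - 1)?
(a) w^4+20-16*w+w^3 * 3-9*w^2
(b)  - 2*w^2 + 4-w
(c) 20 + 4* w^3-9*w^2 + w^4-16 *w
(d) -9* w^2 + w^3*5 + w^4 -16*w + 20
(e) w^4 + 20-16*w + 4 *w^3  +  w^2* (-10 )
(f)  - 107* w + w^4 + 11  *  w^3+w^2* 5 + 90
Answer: c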